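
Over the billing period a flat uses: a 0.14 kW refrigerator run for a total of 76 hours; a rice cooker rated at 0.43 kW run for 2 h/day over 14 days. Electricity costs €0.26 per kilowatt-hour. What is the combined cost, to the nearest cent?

€5.90

refrigerator: 0.14 kW × 76 h = 10.64 kWh
rice cooker: Runtime = 2 h/day × 14 days = 28 h
rice cooker: 0.43 kW × 28 h = 12.04 kWh
Total energy = 22.68 kWh
Cost = 22.68 × €0.26 = €5.90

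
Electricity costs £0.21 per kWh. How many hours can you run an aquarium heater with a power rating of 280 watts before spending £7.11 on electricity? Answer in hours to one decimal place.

Energy available = £7.11 ÷ £0.21/kWh = 33.8571 kWh
Hours = 33.8571 kWh ÷ 0.28 kW = 120.9 h

120.9 h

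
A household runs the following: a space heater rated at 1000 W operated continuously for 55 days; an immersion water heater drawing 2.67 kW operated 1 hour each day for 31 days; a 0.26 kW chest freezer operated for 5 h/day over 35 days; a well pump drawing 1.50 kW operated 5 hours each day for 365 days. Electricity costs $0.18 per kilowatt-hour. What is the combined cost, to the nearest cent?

space heater: Runtime = 24 h × 55 = 1320 h
space heater: 1 kW × 1320 h = 1320 kWh
immersion water heater: Runtime = 1 h/day × 31 days = 31 h
immersion water heater: 2.67 kW × 31 h = 82.77 kWh
chest freezer: Runtime = 5 h/day × 35 days = 175 h
chest freezer: 0.26 kW × 175 h = 45.5 kWh
well pump: Runtime = 5 h/day × 365 days = 1825 h
well pump: 1.5 kW × 1825 h = 2737.5 kWh
Total energy = 4185.77 kWh
Cost = 4185.77 × $0.18 = $753.44

$753.44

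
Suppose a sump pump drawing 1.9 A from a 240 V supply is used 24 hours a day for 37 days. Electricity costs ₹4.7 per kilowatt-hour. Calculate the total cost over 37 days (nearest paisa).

₹1903.16

Power = 1.9 A × 240 V = 456 W = 0.456 kW
Runtime = 24 h × 37 = 888 h
Energy = 0.456 kW × 888 h = 404.928 kWh
Cost = 404.928 kWh × ₹4.7/kWh = ₹1903.16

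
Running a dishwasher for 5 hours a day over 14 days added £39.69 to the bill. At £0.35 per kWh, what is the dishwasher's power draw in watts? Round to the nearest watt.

Energy = £39.69 ÷ £0.35/kWh = 113.4 kWh
Runtime = 5 h/day × 14 days = 70 h
Power = 113.4 kWh ÷ 70 h = 1.62 kW = 1620 W

1620 W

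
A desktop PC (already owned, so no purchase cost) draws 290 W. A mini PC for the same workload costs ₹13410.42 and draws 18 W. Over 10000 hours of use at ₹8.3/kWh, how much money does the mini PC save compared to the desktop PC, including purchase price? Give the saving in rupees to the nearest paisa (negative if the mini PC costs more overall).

desktop PC: ₹0.00 + (290/1000) kW × 10000 h × ₹8.3 = ₹0.00 + ₹24070 = ₹24070
mini PC: ₹13410.42 + (18/1000) kW × 10000 h × ₹8.3 = ₹13410.42 + ₹1494 = ₹14904.42
Saving = ₹24070 − ₹14904.42 = ₹9165.58

₹9165.58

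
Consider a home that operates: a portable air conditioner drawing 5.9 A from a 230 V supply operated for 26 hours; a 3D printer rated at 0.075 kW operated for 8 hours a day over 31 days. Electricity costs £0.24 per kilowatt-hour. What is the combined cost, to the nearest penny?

£12.93

portable air conditioner: Power = 5.9 A × 230 V = 1357 W = 1.357 kW
portable air conditioner: 1.357 kW × 26 h = 35.282 kWh
3D printer: Runtime = 8 h/day × 31 days = 248 h
3D printer: 0.075 kW × 248 h = 18.6 kWh
Total energy = 53.882 kWh
Cost = 53.882 × £0.24 = £12.93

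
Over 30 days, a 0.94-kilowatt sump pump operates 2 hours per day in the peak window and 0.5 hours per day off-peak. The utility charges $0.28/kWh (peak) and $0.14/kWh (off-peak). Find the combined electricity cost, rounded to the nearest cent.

$17.77

Peak energy = 0.94 kW × 2 h × 30 = 56.4 kWh
Off-peak energy = 0.94 kW × 0.5 h × 30 = 14.1 kWh
Cost = 56.4 × $0.28 + 14.1 × $0.14 = $15.792 + $1.974 = $17.77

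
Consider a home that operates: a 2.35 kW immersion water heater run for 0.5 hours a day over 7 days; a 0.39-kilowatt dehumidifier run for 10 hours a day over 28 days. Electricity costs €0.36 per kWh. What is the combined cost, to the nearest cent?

€42.27

immersion water heater: Runtime = 0.5 h/day × 7 days = 3.5 h
immersion water heater: 2.35 kW × 3.5 h = 8.225 kWh
dehumidifier: Runtime = 10 h/day × 28 days = 280 h
dehumidifier: 0.39 kW × 280 h = 109.2 kWh
Total energy = 117.425 kWh
Cost = 117.425 × €0.36 = €42.27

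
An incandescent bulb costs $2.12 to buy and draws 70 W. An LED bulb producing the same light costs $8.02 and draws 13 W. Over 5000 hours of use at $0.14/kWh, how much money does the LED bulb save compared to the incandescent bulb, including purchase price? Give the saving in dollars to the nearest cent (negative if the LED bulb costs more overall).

$34.00

incandescent bulb: $2.12 + (70/1000) kW × 5000 h × $0.14 = $2.12 + $49 = $51.12
LED bulb: $8.02 + (13/1000) kW × 5000 h × $0.14 = $8.02 + $9.1 = $17.12
Saving = $51.12 − $17.12 = $34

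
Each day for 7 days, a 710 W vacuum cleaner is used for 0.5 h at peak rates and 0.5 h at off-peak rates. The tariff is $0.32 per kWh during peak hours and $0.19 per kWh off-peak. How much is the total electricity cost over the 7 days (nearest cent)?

Peak energy = 0.71 kW × 0.5 h × 7 = 2.485 kWh
Off-peak energy = 0.71 kW × 0.5 h × 7 = 2.485 kWh
Cost = 2.485 × $0.32 + 2.485 × $0.19 = $0.7952 + $0.47215 = $1.27

$1.27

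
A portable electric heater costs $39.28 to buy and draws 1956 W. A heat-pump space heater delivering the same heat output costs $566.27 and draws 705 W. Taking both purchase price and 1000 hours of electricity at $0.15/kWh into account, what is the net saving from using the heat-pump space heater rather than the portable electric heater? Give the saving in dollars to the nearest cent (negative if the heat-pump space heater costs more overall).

-$339.34

portable electric heater: $39.28 + (1956/1000) kW × 1000 h × $0.15 = $39.28 + $293.4 = $332.68
heat-pump space heater: $566.27 + (705/1000) kW × 1000 h × $0.15 = $566.27 + $105.75 = $672.02
Saving = $332.68 − $672.02 = −$339.34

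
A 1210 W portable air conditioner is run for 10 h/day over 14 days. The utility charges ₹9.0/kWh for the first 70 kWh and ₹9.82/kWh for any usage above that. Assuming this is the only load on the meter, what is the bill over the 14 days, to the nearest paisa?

Runtime = 10 h/day × 14 days = 140 h
Energy = 1.21 kW × 140 h = 169.4 kWh
Tier 1 (0–70 kWh): 70 × ₹9.0 = ₹630
Above 70 kWh: 99.4 × ₹9.82 = ₹976.108
Bill = ₹1606.11

₹1606.11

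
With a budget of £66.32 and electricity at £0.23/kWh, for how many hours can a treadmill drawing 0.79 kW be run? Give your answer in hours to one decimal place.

365.0 h

Energy available = £66.32 ÷ £0.23/kWh = 288.3478 kWh
Hours = 288.3478 kWh ÷ 0.79 kW = 365.0 h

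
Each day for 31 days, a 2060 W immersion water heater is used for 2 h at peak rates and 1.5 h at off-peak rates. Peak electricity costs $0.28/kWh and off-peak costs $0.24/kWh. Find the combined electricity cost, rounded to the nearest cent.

$58.75

Peak energy = 2.06 kW × 2 h × 31 = 127.72 kWh
Off-peak energy = 2.06 kW × 1.5 h × 31 = 95.79 kWh
Cost = 127.72 × $0.28 + 95.79 × $0.24 = $35.7616 + $22.9896 = $58.75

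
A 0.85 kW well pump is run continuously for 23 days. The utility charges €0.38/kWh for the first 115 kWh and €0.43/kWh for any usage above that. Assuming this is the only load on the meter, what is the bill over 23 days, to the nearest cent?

€196.01

Runtime = 24 h × 23 = 552 h
Energy = 0.85 kW × 552 h = 469.2 kWh
Tier 1 (0–115 kWh): 115 × €0.38 = €43.7
Above 115 kWh: 354.2 × €0.43 = €152.306
Bill = €196.01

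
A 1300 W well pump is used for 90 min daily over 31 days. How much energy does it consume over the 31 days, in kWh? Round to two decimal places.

60.45 kWh

Runtime = 90 min × 31 = 2790 min = 46.5 h
Energy = 1.3 kW × 46.5 h = 60.45 kWh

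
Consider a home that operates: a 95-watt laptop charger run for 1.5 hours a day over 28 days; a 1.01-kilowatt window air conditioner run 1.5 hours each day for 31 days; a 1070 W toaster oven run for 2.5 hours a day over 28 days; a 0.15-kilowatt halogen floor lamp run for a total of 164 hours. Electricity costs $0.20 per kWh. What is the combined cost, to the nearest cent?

laptop charger: Runtime = 1.5 h/day × 28 days = 42 h
laptop charger: 0.095 kW × 42 h = 3.99 kWh
window air conditioner: Runtime = 1.5 h/day × 31 days = 46.5 h
window air conditioner: 1.01 kW × 46.5 h = 46.965 kWh
toaster oven: Runtime = 2.5 h/day × 28 days = 70 h
toaster oven: 1.07 kW × 70 h = 74.9 kWh
halogen floor lamp: 0.15 kW × 164 h = 24.6 kWh
Total energy = 150.455 kWh
Cost = 150.455 × $0.20 = $30.09

$30.09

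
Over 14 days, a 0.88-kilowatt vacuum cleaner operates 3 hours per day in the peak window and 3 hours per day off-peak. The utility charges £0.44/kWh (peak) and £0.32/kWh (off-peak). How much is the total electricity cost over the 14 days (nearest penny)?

£28.09

Peak energy = 0.88 kW × 3 h × 14 = 36.96 kWh
Off-peak energy = 0.88 kW × 3 h × 14 = 36.96 kWh
Cost = 36.96 × £0.44 + 36.96 × £0.32 = £16.2624 + £11.8272 = £28.09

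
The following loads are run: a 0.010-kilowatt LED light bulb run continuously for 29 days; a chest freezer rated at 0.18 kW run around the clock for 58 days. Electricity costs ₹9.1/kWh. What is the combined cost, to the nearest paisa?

₹2343.43

LED light bulb: Runtime = 24 h × 29 = 696 h
LED light bulb: 0.01 kW × 696 h = 6.96 kWh
chest freezer: Runtime = 24 h × 58 = 1392 h
chest freezer: 0.18 kW × 1392 h = 250.56 kWh
Total energy = 257.52 kWh
Cost = 257.52 × ₹9.1 = ₹2343.43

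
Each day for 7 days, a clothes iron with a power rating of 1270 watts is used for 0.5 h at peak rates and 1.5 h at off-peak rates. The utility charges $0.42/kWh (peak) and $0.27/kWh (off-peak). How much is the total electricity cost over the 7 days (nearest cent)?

$5.47

Peak energy = 1.27 kW × 0.5 h × 7 = 4.445 kWh
Off-peak energy = 1.27 kW × 1.5 h × 7 = 13.335 kWh
Cost = 4.445 × $0.42 + 13.335 × $0.27 = $1.8669 + $3.60045 = $5.47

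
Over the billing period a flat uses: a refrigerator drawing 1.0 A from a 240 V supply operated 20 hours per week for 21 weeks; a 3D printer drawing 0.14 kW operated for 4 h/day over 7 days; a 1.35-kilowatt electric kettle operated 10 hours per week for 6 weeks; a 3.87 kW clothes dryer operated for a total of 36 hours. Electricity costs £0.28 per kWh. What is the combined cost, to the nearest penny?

£91.01

refrigerator: Power = 1.0 A × 240 V = 240 W = 0.24 kW
refrigerator: Runtime = 20 h/week × 21 weeks = 420 h
refrigerator: 0.24 kW × 420 h = 100.8 kWh
3D printer: Runtime = 4 h/day × 7 days = 28 h
3D printer: 0.14 kW × 28 h = 3.92 kWh
electric kettle: Runtime = 10 h/week × 6 weeks = 60 h
electric kettle: 1.35 kW × 60 h = 81 kWh
clothes dryer: 3.87 kW × 36 h = 139.32 kWh
Total energy = 325.04 kWh
Cost = 325.04 × £0.28 = £91.01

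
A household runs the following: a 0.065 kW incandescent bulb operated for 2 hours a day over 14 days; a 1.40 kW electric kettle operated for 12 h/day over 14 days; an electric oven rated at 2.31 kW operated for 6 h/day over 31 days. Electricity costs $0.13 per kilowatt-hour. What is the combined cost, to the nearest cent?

incandescent bulb: Runtime = 2 h/day × 14 days = 28 h
incandescent bulb: 0.065 kW × 28 h = 1.82 kWh
electric kettle: Runtime = 12 h/day × 14 days = 168 h
electric kettle: 1.4 kW × 168 h = 235.2 kWh
electric oven: Runtime = 6 h/day × 31 days = 186 h
electric oven: 2.31 kW × 186 h = 429.66 kWh
Total energy = 666.68 kWh
Cost = 666.68 × $0.13 = $86.67

$86.67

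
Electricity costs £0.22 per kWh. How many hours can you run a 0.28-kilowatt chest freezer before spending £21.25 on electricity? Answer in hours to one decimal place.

345.0 h

Energy available = £21.25 ÷ £0.22/kWh = 96.5909 kWh
Hours = 96.5909 kWh ÷ 0.28 kW = 345.0 h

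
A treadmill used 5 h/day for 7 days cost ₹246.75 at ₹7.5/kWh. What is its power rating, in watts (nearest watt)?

940 W

Energy = ₹246.75 ÷ ₹7.5/kWh = 32.9 kWh
Runtime = 5 h/day × 7 days = 35 h
Power = 32.9 kWh ÷ 35 h = 0.94 kW = 940 W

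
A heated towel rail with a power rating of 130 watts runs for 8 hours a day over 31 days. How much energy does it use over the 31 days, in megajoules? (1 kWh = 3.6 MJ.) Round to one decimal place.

Runtime = 8 h/day × 31 days = 248 h
Energy = 0.13 kW × 248 h = 32.24 kWh
= 32.24 × 3.6 MJ = 116.1 MJ

116.1 MJ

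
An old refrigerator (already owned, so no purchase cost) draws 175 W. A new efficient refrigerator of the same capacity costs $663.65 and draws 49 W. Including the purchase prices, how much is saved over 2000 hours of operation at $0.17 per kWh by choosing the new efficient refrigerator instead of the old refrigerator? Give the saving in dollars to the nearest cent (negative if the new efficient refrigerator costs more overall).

-$620.81

old refrigerator: $0.00 + (175/1000) kW × 2000 h × $0.17 = $0.00 + $59.5 = $59.5
new efficient refrigerator: $663.65 + (49/1000) kW × 2000 h × $0.17 = $663.65 + $16.66 = $680.31
Saving = $59.5 − $680.31 = −$620.81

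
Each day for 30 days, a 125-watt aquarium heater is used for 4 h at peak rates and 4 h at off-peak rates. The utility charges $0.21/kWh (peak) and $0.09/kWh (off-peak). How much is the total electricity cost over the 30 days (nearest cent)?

$4.50

Peak energy = 0.125 kW × 4 h × 30 = 15 kWh
Off-peak energy = 0.125 kW × 4 h × 30 = 15 kWh
Cost = 15 × $0.21 + 15 × $0.09 = $3.15 + $1.35 = $4.50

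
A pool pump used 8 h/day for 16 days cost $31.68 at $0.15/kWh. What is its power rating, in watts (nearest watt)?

Energy = $31.68 ÷ $0.15/kWh = 211.2 kWh
Runtime = 8 h/day × 16 days = 128 h
Power = 211.2 kWh ÷ 128 h = 1.65 kW = 1650 W

1650 W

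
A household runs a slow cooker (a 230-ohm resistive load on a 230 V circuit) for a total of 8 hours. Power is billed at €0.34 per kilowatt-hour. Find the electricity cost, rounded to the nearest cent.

€0.63

Power = V²/R = 230²/230 = 230 W = 0.23 kW
Energy = 0.23 kW × 8 h = 1.84 kWh
Cost = 1.84 kWh × €0.34/kWh = €0.63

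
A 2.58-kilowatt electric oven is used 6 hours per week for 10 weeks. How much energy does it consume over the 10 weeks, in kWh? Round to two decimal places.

154.80 kWh

Runtime = 6 h/week × 10 weeks = 60 h
Energy = 2.58 kW × 60 h = 154.8 kWh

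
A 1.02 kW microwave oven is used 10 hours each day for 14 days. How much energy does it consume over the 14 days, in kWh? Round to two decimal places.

142.80 kWh

Runtime = 10 h/day × 14 days = 140 h
Energy = 1.02 kW × 140 h = 142.8 kWh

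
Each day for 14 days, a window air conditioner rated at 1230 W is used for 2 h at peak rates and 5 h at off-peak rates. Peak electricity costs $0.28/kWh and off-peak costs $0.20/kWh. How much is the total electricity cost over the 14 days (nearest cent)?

$26.86

Peak energy = 1.23 kW × 2 h × 14 = 34.44 kWh
Off-peak energy = 1.23 kW × 5 h × 14 = 86.1 kWh
Cost = 34.44 × $0.28 + 86.1 × $0.20 = $9.6432 + $17.22 = $26.86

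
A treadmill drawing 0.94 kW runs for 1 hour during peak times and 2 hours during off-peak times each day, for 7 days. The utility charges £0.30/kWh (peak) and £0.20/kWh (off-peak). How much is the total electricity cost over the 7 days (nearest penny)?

£4.61

Peak energy = 0.94 kW × 1 h × 7 = 6.58 kWh
Off-peak energy = 0.94 kW × 2 h × 7 = 13.16 kWh
Cost = 6.58 × £0.30 + 13.16 × £0.20 = £1.974 + £2.632 = £4.61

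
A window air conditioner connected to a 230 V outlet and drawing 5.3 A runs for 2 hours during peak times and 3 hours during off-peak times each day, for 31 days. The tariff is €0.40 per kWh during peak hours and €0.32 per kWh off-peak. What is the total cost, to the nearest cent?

Power = 5.3 A × 230 V = 1219 W = 1.219 kW
Peak energy = 1.219 kW × 2 h × 31 = 75.578 kWh
Off-peak energy = 1.219 kW × 3 h × 31 = 113.367 kWh
Cost = 75.578 × €0.40 + 113.367 × €0.32 = €30.2312 + €36.27744 = €66.51

€66.51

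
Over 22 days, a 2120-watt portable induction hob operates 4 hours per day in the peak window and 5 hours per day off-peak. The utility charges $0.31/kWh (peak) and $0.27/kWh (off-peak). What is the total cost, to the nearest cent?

$120.80

Peak energy = 2.12 kW × 4 h × 22 = 186.56 kWh
Off-peak energy = 2.12 kW × 5 h × 22 = 233.2 kWh
Cost = 186.56 × $0.31 + 233.2 × $0.27 = $57.8336 + $62.964 = $120.80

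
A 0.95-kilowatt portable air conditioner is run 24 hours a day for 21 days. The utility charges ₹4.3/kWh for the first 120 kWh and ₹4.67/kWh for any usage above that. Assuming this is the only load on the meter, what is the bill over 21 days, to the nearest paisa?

₹2191.60

Runtime = 24 h × 21 = 504 h
Energy = 0.95 kW × 504 h = 478.8 kWh
Tier 1 (0–120 kWh): 120 × ₹4.3 = ₹516
Above 120 kWh: 358.8 × ₹4.67 = ₹1675.596
Bill = ₹2191.60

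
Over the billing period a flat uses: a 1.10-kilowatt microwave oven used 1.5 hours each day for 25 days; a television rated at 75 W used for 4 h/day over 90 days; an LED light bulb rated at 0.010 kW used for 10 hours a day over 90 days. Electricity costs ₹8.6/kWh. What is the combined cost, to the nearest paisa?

₹664.35

microwave oven: Runtime = 1.5 h/day × 25 days = 37.5 h
microwave oven: 1.1 kW × 37.5 h = 41.25 kWh
television: Runtime = 4 h/day × 90 days = 360 h
television: 0.075 kW × 360 h = 27 kWh
LED light bulb: Runtime = 10 h/day × 90 days = 900 h
LED light bulb: 0.01 kW × 900 h = 9 kWh
Total energy = 77.25 kWh
Cost = 77.25 × ₹8.6 = ₹664.35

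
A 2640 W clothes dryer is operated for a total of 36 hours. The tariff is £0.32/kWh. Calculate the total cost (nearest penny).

Energy = 2.64 kW × 36 h = 95.04 kWh
Cost = 95.04 kWh × £0.32/kWh = £30.41

£30.41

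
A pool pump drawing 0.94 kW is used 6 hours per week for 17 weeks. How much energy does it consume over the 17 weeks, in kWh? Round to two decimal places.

95.88 kWh

Runtime = 6 h/week × 17 weeks = 102 h
Energy = 0.94 kW × 102 h = 95.88 kWh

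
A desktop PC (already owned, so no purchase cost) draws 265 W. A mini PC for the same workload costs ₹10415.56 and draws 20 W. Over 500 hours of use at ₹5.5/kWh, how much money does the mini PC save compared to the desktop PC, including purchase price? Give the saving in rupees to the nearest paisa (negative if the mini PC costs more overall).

-₹9741.81

desktop PC: ₹0.00 + (265/1000) kW × 500 h × ₹5.5 = ₹0.00 + ₹728.75 = ₹728.75
mini PC: ₹10415.56 + (20/1000) kW × 500 h × ₹5.5 = ₹10415.56 + ₹55 = ₹10470.56
Saving = ₹728.75 − ₹10470.56 = −₹9741.81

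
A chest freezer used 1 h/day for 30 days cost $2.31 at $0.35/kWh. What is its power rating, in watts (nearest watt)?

Energy = $2.31 ÷ $0.35/kWh = 6.6 kWh
Runtime = 1 h/day × 30 days = 30 h
Power = 6.6 kWh ÷ 30 h = 0.22 kW = 220 W

220 W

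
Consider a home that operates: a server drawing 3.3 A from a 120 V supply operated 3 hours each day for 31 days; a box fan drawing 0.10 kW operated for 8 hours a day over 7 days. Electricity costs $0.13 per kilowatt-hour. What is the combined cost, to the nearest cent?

$5.52

server: Power = 3.3 A × 120 V = 396 W = 0.396 kW
server: Runtime = 3 h/day × 31 days = 93 h
server: 0.396 kW × 93 h = 36.828 kWh
box fan: Runtime = 8 h/day × 7 days = 56 h
box fan: 0.1 kW × 56 h = 5.6 kWh
Total energy = 42.428 kWh
Cost = 42.428 × $0.13 = $5.52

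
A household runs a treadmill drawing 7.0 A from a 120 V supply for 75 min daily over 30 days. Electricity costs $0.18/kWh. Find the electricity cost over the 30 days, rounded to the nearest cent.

Power = 7.0 A × 120 V = 840 W = 0.84 kW
Runtime = 75 min × 30 = 2250 min = 37.5 h
Energy = 0.84 kW × 37.5 h = 31.5 kWh
Cost = 31.5 kWh × $0.18/kWh = $5.67

$5.67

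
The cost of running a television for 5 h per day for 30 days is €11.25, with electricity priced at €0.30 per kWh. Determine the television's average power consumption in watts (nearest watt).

250 W

Energy = €11.25 ÷ €0.30/kWh = 37.5 kWh
Runtime = 5 h/day × 30 days = 150 h
Power = 37.5 kWh ÷ 150 h = 0.25 kW = 250 W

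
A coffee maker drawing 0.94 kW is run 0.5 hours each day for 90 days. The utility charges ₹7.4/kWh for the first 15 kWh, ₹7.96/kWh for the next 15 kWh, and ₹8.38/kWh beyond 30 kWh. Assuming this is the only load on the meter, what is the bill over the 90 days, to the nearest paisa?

Runtime = 0.5 h/day × 90 days = 45 h
Energy = 0.94 kW × 45 h = 42.3 kWh
Tier 1 (0–15 kWh): 15 × ₹7.4 = ₹111
Tier 2 (15–30 kWh): 15 × ₹7.96 = ₹119.4
Above 30 kWh: 12.3 × ₹8.38 = ₹103.074
Bill = ₹333.47

₹333.47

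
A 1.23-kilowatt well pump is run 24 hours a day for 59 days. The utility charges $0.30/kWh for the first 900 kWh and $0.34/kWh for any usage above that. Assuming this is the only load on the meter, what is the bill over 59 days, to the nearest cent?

$556.17

Runtime = 24 h × 59 = 1416 h
Energy = 1.23 kW × 1416 h = 1741.68 kWh
Tier 1 (0–900 kWh): 900 × $0.30 = $270
Above 900 kWh: 841.68 × $0.34 = $286.1712
Bill = $556.17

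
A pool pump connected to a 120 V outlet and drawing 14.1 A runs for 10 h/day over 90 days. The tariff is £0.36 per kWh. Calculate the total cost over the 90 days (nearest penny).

Power = 14.1 A × 120 V = 1692 W = 1.692 kW
Runtime = 10 h/day × 90 days = 900 h
Energy = 1.692 kW × 900 h = 1522.8 kWh
Cost = 1522.8 kWh × £0.36/kWh = £548.21

£548.21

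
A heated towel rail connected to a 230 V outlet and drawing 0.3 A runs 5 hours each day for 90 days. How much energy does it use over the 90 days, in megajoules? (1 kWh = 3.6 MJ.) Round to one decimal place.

111.8 MJ

Power = 0.3 A × 230 V = 69 W = 0.069 kW
Runtime = 5 h/day × 90 days = 450 h
Energy = 0.069 kW × 450 h = 31.05 kWh
= 31.05 × 3.6 MJ = 111.8 MJ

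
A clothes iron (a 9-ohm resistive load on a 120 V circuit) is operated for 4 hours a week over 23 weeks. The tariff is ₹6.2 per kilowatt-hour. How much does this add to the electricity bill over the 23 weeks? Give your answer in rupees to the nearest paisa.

Power = V²/R = 120²/9 = 1600 W = 1.6 kW
Runtime = 4 h/week × 23 weeks = 92 h
Energy = 1.6 kW × 92 h = 147.2 kWh
Cost = 147.2 kWh × ₹6.2/kWh = ₹912.64

₹912.64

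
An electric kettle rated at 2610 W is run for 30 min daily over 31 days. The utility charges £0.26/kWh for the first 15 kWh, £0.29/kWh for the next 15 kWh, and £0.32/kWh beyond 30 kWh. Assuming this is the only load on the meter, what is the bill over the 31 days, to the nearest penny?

Runtime = 30 min × 31 = 930 min = 15.5 h
Energy = 2.61 kW × 15.5 h = 40.455 kWh
Tier 1 (0–15 kWh): 15 × £0.26 = £3.9
Tier 2 (15–30 kWh): 15 × £0.29 = £4.35
Above 30 kWh: 10.455 × £0.32 = £3.3456
Bill = £11.60

£11.60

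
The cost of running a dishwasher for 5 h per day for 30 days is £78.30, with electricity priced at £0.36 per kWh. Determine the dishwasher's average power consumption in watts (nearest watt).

Energy = £78.30 ÷ £0.36/kWh = 217.5 kWh
Runtime = 5 h/day × 30 days = 150 h
Power = 217.5 kWh ÷ 150 h = 1.45 kW = 1450 W

1450 W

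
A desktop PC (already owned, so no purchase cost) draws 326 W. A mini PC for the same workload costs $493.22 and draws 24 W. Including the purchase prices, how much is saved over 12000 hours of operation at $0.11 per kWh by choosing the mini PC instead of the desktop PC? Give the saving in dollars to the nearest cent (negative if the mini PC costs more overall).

desktop PC: $0.00 + (326/1000) kW × 12000 h × $0.11 = $0.00 + $430.32 = $430.32
mini PC: $493.22 + (24/1000) kW × 12000 h × $0.11 = $493.22 + $31.68 = $524.9
Saving = $430.32 − $524.9 = −$94.58

-$94.58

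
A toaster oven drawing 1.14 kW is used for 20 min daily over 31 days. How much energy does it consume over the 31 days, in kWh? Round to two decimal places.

Runtime = 20 min × 31 = 620 min = 10.333333… h
Energy = 1.14 kW × 10.333333… h = 11.78 kWh

11.78 kWh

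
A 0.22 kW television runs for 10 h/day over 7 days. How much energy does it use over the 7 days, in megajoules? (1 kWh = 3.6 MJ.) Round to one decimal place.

55.4 MJ

Runtime = 10 h/day × 7 days = 70 h
Energy = 0.22 kW × 70 h = 15.4 kWh
= 15.4 × 3.6 MJ = 55.4 MJ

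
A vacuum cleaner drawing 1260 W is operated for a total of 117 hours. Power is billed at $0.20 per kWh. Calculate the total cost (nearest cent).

Energy = 1.26 kW × 117 h = 147.42 kWh
Cost = 147.42 kWh × $0.20/kWh = $29.48

$29.48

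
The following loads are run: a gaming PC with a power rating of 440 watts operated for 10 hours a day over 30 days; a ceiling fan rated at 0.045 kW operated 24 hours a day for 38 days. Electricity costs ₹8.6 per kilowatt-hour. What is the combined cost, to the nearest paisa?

₹1488.14

gaming PC: Runtime = 10 h/day × 30 days = 300 h
gaming PC: 0.44 kW × 300 h = 132 kWh
ceiling fan: Runtime = 24 h × 38 = 912 h
ceiling fan: 0.045 kW × 912 h = 41.04 kWh
Total energy = 173.04 kWh
Cost = 173.04 × ₹8.6 = ₹1488.14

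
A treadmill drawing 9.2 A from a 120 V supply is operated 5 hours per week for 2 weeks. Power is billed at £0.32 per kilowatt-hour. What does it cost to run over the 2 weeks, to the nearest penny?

Power = 9.2 A × 120 V = 1104 W = 1.104 kW
Runtime = 5 h/week × 2 weeks = 10 h
Energy = 1.104 kW × 10 h = 11.04 kWh
Cost = 11.04 kWh × £0.32/kWh = £3.53

£3.53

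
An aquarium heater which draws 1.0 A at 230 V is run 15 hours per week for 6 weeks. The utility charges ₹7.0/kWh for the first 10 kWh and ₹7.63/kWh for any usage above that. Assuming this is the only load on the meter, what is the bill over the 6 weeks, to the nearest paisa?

Power = 1.0 A × 230 V = 230 W = 0.23 kW
Runtime = 15 h/week × 6 weeks = 90 h
Energy = 0.23 kW × 90 h = 20.7 kWh
Tier 1 (0–10 kWh): 10 × ₹7.0 = ₹70
Above 10 kWh: 10.7 × ₹7.63 = ₹81.641
Bill = ₹151.64

₹151.64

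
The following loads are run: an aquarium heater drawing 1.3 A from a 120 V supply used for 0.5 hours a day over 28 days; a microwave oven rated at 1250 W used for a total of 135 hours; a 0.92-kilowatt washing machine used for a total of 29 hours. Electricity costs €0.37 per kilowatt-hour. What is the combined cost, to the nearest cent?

aquarium heater: Power = 1.3 A × 120 V = 156 W = 0.156 kW
aquarium heater: Runtime = 0.5 h/day × 28 days = 14 h
aquarium heater: 0.156 kW × 14 h = 2.184 kWh
microwave oven: 1.25 kW × 135 h = 168.75 kWh
washing machine: 0.92 kW × 29 h = 26.68 kWh
Total energy = 197.614 kWh
Cost = 197.614 × €0.37 = €73.12

€73.12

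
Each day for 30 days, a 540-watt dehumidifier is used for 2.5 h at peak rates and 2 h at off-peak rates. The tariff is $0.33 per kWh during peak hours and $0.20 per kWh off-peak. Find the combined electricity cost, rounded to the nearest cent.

Peak energy = 0.54 kW × 2.5 h × 30 = 40.5 kWh
Off-peak energy = 0.54 kW × 2 h × 30 = 32.4 kWh
Cost = 40.5 × $0.33 + 32.4 × $0.20 = $13.365 + $6.48 = $19.85

$19.85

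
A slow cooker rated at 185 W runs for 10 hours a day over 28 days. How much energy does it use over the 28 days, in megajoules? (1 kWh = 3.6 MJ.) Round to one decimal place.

Runtime = 10 h/day × 28 days = 280 h
Energy = 0.185 kW × 280 h = 51.8 kWh
= 51.8 × 3.6 MJ = 186.5 MJ

186.5 MJ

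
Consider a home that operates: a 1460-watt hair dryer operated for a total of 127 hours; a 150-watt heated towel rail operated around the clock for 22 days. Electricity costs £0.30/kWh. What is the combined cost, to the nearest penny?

hair dryer: 1.46 kW × 127 h = 185.42 kWh
heated towel rail: Runtime = 24 h × 22 = 528 h
heated towel rail: 0.15 kW × 528 h = 79.2 kWh
Total energy = 264.62 kWh
Cost = 264.62 × £0.30 = £79.39

£79.39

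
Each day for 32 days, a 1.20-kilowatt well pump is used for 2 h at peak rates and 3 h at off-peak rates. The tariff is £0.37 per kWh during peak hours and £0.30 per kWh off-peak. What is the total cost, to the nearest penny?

£62.98

Peak energy = 1.2 kW × 2 h × 32 = 76.8 kWh
Off-peak energy = 1.2 kW × 3 h × 32 = 115.2 kWh
Cost = 76.8 × £0.37 + 115.2 × £0.30 = £28.416 + £34.56 = £62.98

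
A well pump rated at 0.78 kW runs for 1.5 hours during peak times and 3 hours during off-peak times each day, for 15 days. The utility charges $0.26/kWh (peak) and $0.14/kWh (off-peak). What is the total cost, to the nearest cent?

$9.48

Peak energy = 0.78 kW × 1.5 h × 15 = 17.55 kWh
Off-peak energy = 0.78 kW × 3 h × 15 = 35.1 kWh
Cost = 17.55 × $0.26 + 35.1 × $0.14 = $4.563 + $4.914 = $9.48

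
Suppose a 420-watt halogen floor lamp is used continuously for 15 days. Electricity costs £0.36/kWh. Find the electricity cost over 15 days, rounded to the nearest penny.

£54.43

Runtime = 24 h × 15 = 360 h
Energy = 0.42 kW × 360 h = 151.2 kWh
Cost = 151.2 kWh × £0.36/kWh = £54.43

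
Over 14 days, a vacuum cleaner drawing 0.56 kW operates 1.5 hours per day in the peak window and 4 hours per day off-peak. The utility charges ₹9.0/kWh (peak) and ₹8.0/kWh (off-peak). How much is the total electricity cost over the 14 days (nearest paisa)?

Peak energy = 0.56 kW × 1.5 h × 14 = 11.76 kWh
Off-peak energy = 0.56 kW × 4 h × 14 = 31.36 kWh
Cost = 11.76 × ₹9.0 + 31.36 × ₹8.0 = ₹105.84 + ₹250.88 = ₹356.72

₹356.72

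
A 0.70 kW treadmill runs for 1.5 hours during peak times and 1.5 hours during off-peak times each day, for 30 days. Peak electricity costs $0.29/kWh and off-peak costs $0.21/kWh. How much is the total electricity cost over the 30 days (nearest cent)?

$15.75

Peak energy = 0.7 kW × 1.5 h × 30 = 31.5 kWh
Off-peak energy = 0.7 kW × 1.5 h × 30 = 31.5 kWh
Cost = 31.5 × $0.29 + 31.5 × $0.21 = $9.135 + $6.615 = $15.75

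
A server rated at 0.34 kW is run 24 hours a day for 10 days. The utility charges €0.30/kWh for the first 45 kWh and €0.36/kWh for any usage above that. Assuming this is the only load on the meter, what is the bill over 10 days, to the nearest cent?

€26.68

Runtime = 24 h × 10 = 240 h
Energy = 0.34 kW × 240 h = 81.6 kWh
Tier 1 (0–45 kWh): 45 × €0.30 = €13.5
Above 45 kWh: 36.6 × €0.36 = €13.176
Bill = €26.68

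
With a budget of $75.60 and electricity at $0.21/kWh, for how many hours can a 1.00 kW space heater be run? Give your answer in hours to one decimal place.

360.0 h

Energy available = $75.60 ÷ $0.21/kWh = 360 kWh
Hours = 360 kWh ÷ 1 kW = 360.0 h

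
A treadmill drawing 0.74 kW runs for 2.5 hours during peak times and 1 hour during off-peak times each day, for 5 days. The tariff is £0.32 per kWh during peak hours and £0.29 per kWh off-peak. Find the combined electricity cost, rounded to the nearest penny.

£4.03

Peak energy = 0.74 kW × 2.5 h × 5 = 9.25 kWh
Off-peak energy = 0.74 kW × 1 h × 5 = 3.7 kWh
Cost = 9.25 × £0.32 + 3.7 × £0.29 = £2.96 + £1.073 = £4.03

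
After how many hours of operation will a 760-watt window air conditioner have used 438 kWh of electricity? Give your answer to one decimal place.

576.3 h

Hours = 438 kWh ÷ 0.76 kW = 576.3 h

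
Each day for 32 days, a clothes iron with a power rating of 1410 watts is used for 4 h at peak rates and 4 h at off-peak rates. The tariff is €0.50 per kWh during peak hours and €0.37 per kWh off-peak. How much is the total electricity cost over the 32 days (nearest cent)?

€157.02

Peak energy = 1.41 kW × 4 h × 32 = 180.48 kWh
Off-peak energy = 1.41 kW × 4 h × 32 = 180.48 kWh
Cost = 180.48 × €0.50 + 180.48 × €0.37 = €90.24 + €66.7776 = €157.02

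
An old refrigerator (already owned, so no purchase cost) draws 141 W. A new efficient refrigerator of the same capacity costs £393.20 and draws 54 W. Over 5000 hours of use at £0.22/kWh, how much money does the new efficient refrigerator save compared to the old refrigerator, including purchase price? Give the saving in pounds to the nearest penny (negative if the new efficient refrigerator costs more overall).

old refrigerator: £0.00 + (141/1000) kW × 5000 h × £0.22 = £0.00 + £155.1 = £155.1
new efficient refrigerator: £393.20 + (54/1000) kW × 5000 h × £0.22 = £393.20 + £59.4 = £452.6
Saving = £155.1 − £452.6 = −£297.5

-£297.50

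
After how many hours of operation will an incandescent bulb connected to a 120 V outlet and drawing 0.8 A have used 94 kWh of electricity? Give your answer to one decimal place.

Power = 0.8 A × 120 V = 96 W = 0.096 kW
Hours = 94 kWh ÷ 0.096 kW = 979.2 h

979.2 h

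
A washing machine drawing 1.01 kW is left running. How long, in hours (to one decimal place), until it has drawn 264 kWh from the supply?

Hours = 264 kWh ÷ 1.01 kW = 261.4 h

261.4 h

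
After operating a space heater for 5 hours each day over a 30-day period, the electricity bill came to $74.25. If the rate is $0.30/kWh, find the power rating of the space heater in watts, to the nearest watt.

Energy = $74.25 ÷ $0.30/kWh = 247.5 kWh
Runtime = 5 h/day × 30 days = 150 h
Power = 247.5 kWh ÷ 150 h = 1.65 kW = 1650 W

1650 W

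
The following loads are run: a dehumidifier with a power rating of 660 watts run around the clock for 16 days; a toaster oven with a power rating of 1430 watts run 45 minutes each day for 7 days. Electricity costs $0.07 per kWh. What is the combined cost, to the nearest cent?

dehumidifier: Runtime = 24 h × 16 = 384 h
dehumidifier: 0.66 kW × 384 h = 253.44 kWh
toaster oven: Runtime = 45 min × 7 = 315 min = 5.25 h
toaster oven: 1.43 kW × 5.25 h = 7.5075 kWh
Total energy = 260.9475 kWh
Cost = 260.9475 × $0.07 = $18.27

$18.27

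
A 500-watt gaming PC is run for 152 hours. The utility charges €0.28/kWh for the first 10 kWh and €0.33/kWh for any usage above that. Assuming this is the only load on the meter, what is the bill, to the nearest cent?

Energy = 0.5 kW × 152 h = 76 kWh
Tier 1 (0–10 kWh): 10 × €0.28 = €2.8
Above 10 kWh: 66 × €0.33 = €21.78
Bill = €24.58

€24.58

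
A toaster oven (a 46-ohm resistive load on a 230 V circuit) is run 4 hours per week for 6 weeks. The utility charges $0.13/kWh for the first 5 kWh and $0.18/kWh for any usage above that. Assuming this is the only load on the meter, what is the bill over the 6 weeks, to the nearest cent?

Power = V²/R = 230²/46 = 1150 W = 1.15 kW
Runtime = 4 h/week × 6 weeks = 24 h
Energy = 1.15 kW × 24 h = 27.6 kWh
Tier 1 (0–5 kWh): 5 × $0.13 = $0.65
Above 5 kWh: 22.6 × $0.18 = $4.068
Bill = $4.72

$4.72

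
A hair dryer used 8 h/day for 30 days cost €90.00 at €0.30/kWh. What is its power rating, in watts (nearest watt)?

1250 W

Energy = €90.00 ÷ €0.30/kWh = 300 kWh
Runtime = 8 h/day × 30 days = 240 h
Power = 300 kWh ÷ 240 h = 1.25 kW = 1250 W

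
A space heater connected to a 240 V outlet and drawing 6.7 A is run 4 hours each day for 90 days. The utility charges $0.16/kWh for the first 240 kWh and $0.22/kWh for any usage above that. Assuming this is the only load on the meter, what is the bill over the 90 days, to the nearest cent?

Power = 6.7 A × 240 V = 1608 W = 1.608 kW
Runtime = 4 h/day × 90 days = 360 h
Energy = 1.608 kW × 360 h = 578.88 kWh
Tier 1 (0–240 kWh): 240 × $0.16 = $38.4
Above 240 kWh: 338.88 × $0.22 = $74.5536
Bill = $112.95

$112.95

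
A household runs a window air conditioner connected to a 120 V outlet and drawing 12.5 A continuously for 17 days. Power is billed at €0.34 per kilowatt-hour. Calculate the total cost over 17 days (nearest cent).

€208.08

Power = 12.5 A × 120 V = 1500 W = 1.5 kW
Runtime = 24 h × 17 = 408 h
Energy = 1.5 kW × 408 h = 612 kWh
Cost = 612 kWh × €0.34/kWh = €208.08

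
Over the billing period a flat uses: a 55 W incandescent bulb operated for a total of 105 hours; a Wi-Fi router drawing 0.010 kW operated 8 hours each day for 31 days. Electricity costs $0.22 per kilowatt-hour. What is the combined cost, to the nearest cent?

incandescent bulb: 0.055 kW × 105 h = 5.775 kWh
Wi-Fi router: Runtime = 8 h/day × 31 days = 248 h
Wi-Fi router: 0.01 kW × 248 h = 2.48 kWh
Total energy = 8.255 kWh
Cost = 8.255 × $0.22 = $1.82

$1.82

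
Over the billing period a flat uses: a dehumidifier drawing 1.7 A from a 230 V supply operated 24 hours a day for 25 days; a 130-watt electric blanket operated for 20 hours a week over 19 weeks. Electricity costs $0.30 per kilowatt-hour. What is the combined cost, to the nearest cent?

$85.20

dehumidifier: Power = 1.7 A × 230 V = 391 W = 0.391 kW
dehumidifier: Runtime = 24 h × 25 = 600 h
dehumidifier: 0.391 kW × 600 h = 234.6 kWh
electric blanket: Runtime = 20 h/week × 19 weeks = 380 h
electric blanket: 0.13 kW × 380 h = 49.4 kWh
Total energy = 284 kWh
Cost = 284 × $0.30 = $85.20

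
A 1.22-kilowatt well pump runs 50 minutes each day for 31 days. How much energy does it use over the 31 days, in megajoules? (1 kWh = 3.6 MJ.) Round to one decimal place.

Runtime = 50 min × 31 = 1550 min = 25.833333… h
Energy = 1.22 kW × 25.833333… h = 31.516666… kWh
= 31.516666… × 3.6 MJ = 113.5 MJ

113.5 MJ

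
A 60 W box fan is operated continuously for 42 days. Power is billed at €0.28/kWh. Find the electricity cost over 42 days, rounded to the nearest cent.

€16.93

Runtime = 24 h × 42 = 1008 h
Energy = 0.06 kW × 1008 h = 60.48 kWh
Cost = 60.48 kWh × €0.28/kWh = €16.93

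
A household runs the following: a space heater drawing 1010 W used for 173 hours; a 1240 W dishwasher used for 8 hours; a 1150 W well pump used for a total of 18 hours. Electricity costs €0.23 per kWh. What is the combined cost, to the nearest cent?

space heater: 1.01 kW × 173 h = 174.73 kWh
dishwasher: 1.24 kW × 8 h = 9.92 kWh
well pump: 1.15 kW × 18 h = 20.7 kWh
Total energy = 205.35 kWh
Cost = 205.35 × €0.23 = €47.23

€47.23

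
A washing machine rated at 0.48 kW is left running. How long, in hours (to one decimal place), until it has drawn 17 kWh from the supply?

35.4 h

Hours = 17 kWh ÷ 0.48 kW = 35.4 h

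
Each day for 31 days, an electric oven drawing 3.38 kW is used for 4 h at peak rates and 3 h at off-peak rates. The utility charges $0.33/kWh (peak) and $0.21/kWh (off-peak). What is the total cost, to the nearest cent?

$204.32

Peak energy = 3.38 kW × 4 h × 31 = 419.12 kWh
Off-peak energy = 3.38 kW × 3 h × 31 = 314.34 kWh
Cost = 419.12 × $0.33 + 314.34 × $0.21 = $138.3096 + $66.0114 = $204.32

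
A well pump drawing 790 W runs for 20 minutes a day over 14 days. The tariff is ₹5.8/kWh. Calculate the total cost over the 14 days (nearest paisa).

Runtime = 20 min × 14 = 280 min = 4.666666… h
Energy = 0.79 kW × 4.666666… h = 3.686666… kWh
Cost = 3.686666… kWh × ₹5.8/kWh = ₹21.38

₹21.38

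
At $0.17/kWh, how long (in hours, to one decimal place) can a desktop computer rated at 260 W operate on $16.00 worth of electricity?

Energy available = $16.00 ÷ $0.17/kWh = 94.1176 kWh
Hours = 94.1176 kWh ÷ 0.26 kW = 362.0 h

362.0 h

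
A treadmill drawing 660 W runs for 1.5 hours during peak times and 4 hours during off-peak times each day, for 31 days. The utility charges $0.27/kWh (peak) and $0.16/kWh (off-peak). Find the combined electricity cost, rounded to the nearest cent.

Peak energy = 0.66 kW × 1.5 h × 31 = 30.69 kWh
Off-peak energy = 0.66 kW × 4 h × 31 = 81.84 kWh
Cost = 30.69 × $0.27 + 81.84 × $0.16 = $8.2863 + $13.0944 = $21.38

$21.38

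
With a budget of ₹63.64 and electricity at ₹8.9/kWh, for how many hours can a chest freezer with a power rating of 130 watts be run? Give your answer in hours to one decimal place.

55.0 h

Energy available = ₹63.64 ÷ ₹8.9/kWh = 7.1506 kWh
Hours = 7.1506 kWh ÷ 0.13 kW = 55.0 h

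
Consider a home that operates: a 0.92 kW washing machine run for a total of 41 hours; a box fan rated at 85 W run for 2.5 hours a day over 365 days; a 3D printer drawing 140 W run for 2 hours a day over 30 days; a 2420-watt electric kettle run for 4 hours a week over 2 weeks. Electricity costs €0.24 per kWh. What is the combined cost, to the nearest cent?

€34.33

washing machine: 0.92 kW × 41 h = 37.72 kWh
box fan: Runtime = 2.5 h/day × 365 days = 912.5 h
box fan: 0.085 kW × 912.5 h = 77.5625 kWh
3D printer: Runtime = 2 h/day × 30 days = 60 h
3D printer: 0.14 kW × 60 h = 8.4 kWh
electric kettle: Runtime = 4 h/week × 2 weeks = 8 h
electric kettle: 2.42 kW × 8 h = 19.36 kWh
Total energy = 143.0425 kWh
Cost = 143.0425 × €0.24 = €34.33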